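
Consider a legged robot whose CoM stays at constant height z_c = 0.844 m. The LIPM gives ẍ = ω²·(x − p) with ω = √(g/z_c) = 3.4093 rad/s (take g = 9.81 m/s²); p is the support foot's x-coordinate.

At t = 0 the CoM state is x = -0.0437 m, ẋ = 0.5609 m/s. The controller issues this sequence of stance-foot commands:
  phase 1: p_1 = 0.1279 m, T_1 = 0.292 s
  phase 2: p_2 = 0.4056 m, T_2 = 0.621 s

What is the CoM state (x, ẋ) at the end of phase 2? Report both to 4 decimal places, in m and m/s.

phase 1: p=0.1279, T=0.292, ωT=0.995516, cosh=1.537826, sinh=1.168293; start (x,ẋ)=(-0.043700, 0.560900) → end (x,ẋ)=(0.056217, 0.179073)
phase 2: p=0.4056, T=0.621, ωT=2.117175, cosh=4.214004, sinh=4.093633; start (x,ẋ)=(0.056217, 0.179073) → end (x,ẋ)=(-0.851682, -4.121518)

x = -0.8517, ẋ = -4.1215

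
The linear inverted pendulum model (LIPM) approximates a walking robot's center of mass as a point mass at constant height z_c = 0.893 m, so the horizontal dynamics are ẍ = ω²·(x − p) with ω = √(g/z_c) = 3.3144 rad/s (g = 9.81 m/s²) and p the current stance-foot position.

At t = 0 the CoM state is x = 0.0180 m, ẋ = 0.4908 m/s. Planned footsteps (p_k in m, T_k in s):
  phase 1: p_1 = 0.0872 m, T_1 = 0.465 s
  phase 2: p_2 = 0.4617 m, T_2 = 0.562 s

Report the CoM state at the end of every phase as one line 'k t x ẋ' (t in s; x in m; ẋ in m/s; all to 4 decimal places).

1 0.4650 0.2481 0.6876
2 1.0270 0.4093 0.0431

phase 1: p=0.0872, T=0.465, ωT=1.541196, cosh=2.442149, sinh=2.228024; start (x,ẋ)=(0.018000, 0.490800) → end (x,ẋ)=(0.248132, 0.687595)
phase 2: p=0.4617, T=0.562, ωT=1.862693, cosh=3.298156, sinh=3.142902; start (x,ẋ)=(0.248132, 0.687595) → end (x,ẋ)=(0.409334, 0.043088)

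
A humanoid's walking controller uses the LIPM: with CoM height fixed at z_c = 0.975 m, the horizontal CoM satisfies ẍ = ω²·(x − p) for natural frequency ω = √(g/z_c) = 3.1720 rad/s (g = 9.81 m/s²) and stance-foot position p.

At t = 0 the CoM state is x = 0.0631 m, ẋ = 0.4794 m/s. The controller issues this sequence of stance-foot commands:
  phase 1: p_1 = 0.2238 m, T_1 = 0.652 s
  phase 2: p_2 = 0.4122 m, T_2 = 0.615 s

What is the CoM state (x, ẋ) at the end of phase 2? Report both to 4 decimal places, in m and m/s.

phase 1: p=0.2238, T=0.652, ωT=2.068144, cosh=4.018274, sinh=3.891854; start (x,ẋ)=(0.063100, 0.479400) → end (x,ẋ)=(0.166258, -0.057475)
phase 2: p=0.4122, T=0.615, ωT=1.950780, cosh=3.588168, sinh=3.446004; start (x,ẋ)=(0.166258, -0.057475) → end (x,ẋ)=(-0.532719, -2.894548)

x = -0.5327, ẋ = -2.8945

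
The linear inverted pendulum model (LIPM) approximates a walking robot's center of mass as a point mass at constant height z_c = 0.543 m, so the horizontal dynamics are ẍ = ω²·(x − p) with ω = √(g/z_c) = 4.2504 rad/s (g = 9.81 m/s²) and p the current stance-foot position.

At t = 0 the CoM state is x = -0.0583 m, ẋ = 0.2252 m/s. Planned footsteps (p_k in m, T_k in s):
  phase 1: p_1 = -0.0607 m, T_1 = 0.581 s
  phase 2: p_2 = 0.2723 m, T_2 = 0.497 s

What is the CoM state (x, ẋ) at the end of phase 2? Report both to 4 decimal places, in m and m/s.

phase 1: p=-0.0607, T=0.581, ωT=2.469482, cosh=5.950479, sinh=5.865850; start (x,ẋ)=(-0.058300, 0.225200) → end (x,ẋ)=(0.264373, 1.399885)
phase 2: p=0.2723, T=0.497, ωT=2.112449, cosh=4.194703, sinh=4.073761; start (x,ẋ)=(0.264373, 1.399885) → end (x,ẋ)=(1.580757, 5.734845)

x = 1.5808, ẋ = 5.7348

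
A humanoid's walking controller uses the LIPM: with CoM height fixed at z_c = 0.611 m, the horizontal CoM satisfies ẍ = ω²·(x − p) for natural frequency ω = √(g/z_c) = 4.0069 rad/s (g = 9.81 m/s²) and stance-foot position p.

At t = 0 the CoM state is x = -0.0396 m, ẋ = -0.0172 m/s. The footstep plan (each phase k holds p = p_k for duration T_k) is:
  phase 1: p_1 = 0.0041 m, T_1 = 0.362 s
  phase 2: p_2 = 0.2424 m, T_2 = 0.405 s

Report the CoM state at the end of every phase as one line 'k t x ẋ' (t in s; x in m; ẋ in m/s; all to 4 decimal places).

phase 1: p=0.0041, T=0.362, ωT=1.450498, cosh=2.249845, sinh=2.015392; start (x,ẋ)=(-0.039600, -0.017200) → end (x,ẋ)=(-0.102870, -0.391596)
phase 2: p=0.2424, T=0.405, ωT=1.622795, cosh=2.632289, sinh=2.434942; start (x,ẋ)=(-0.102870, -0.391596) → end (x,ẋ)=(-0.904417, -4.399439)

1 0.3620 -0.1029 -0.3916
2 0.7670 -0.9044 -4.3994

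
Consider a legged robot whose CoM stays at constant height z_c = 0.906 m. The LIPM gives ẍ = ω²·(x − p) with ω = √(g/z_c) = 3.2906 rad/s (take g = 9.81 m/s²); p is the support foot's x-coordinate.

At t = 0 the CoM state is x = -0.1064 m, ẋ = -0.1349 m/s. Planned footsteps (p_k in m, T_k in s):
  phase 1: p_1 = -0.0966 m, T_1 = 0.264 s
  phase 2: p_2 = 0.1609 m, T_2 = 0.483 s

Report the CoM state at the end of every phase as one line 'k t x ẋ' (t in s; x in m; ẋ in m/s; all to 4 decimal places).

phase 1: p=-0.0966, T=0.264, ωT=0.868718, cosh=1.401671, sinh=0.982182; start (x,ẋ)=(-0.106400, -0.134900) → end (x,ẋ)=(-0.150602, -0.220759)
phase 2: p=0.1609, T=0.483, ωT=1.589360, cosh=2.552333, sinh=2.348277; start (x,ẋ)=(-0.150602, -0.220759) → end (x,ẋ)=(-0.791696, -2.970497)

1 0.2640 -0.1506 -0.2208
2 0.7470 -0.7917 -2.9705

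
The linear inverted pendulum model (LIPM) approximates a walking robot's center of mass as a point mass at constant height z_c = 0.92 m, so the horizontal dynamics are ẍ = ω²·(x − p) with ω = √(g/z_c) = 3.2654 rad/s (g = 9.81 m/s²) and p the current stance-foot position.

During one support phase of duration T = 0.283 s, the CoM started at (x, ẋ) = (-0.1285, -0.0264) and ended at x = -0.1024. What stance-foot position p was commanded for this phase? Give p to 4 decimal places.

ωT = 3.2654·0.283 = 0.924108; cosh(ωT) = 1.458253, sinh(ωT) = 1.061368
x(T) = p + (x₀−p)·cosh(ωT) + (ẋ₀/ω)·sinh(ωT) ⇒ p·(1 − cosh) = x(T) − x₀·cosh − (ẋ₀/ω)·sinh
numerator   = -0.1024 − (-0.1285)·1.458253 − (-0.0264/3.2654)·1.061368 = 0.093566
denominator = 1 − 1.458253 = -0.458253
p = 0.093566 / -0.458253 = -0.2042

p = -0.2042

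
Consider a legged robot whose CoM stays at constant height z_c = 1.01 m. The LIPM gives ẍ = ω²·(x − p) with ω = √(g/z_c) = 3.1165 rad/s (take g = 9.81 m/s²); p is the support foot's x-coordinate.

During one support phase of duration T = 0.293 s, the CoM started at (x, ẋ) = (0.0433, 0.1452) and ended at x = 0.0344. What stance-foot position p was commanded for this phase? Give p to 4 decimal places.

ωT = 3.1165·0.293 = 0.913134; cosh(ωT) = 1.446693, sinh(ωT) = 1.045429
x(T) = p + (x₀−p)·cosh(ωT) + (ẋ₀/ω)·sinh(ωT) ⇒ p·(1 − cosh) = x(T) − x₀·cosh − (ẋ₀/ω)·sinh
numerator   = 0.0344 − (0.0433)·1.446693 − (0.1452/3.1165)·1.045429 = -0.076949
denominator = 1 − 1.446693 = -0.446693
p = -0.076949 / -0.446693 = 0.1723

p = 0.1723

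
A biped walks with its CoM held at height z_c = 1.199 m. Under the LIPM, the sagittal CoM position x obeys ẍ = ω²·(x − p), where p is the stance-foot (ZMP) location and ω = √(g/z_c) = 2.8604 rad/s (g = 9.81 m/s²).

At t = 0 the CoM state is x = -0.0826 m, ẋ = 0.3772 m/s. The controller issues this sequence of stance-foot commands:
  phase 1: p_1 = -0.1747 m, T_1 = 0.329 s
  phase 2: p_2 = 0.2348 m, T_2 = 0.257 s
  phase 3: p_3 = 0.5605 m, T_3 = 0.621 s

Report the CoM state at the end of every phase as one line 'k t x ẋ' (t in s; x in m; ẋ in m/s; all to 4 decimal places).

phase 1: p=-0.1747, T=0.329, ωT=0.941072, cosh=1.476468, sinh=1.086258; start (x,ẋ)=(-0.082600, 0.377200) → end (x,ẋ)=(0.104527, 0.843091)
phase 2: p=0.2348, T=0.257, ωT=0.735123, cosh=1.282592, sinh=0.803146; start (x,ẋ)=(0.104527, 0.843091) → end (x,ẋ)=(0.304437, 0.782064)
phase 3: p=0.5605, T=0.621, ωT=1.776308, cosh=3.038634, sinh=2.869372; start (x,ẋ)=(0.304437, 0.782064) → end (x,ẋ)=(0.566935, 0.274754)

1 0.3290 0.1045 0.8431
2 0.5860 0.3044 0.7821
3 1.2070 0.5669 0.2748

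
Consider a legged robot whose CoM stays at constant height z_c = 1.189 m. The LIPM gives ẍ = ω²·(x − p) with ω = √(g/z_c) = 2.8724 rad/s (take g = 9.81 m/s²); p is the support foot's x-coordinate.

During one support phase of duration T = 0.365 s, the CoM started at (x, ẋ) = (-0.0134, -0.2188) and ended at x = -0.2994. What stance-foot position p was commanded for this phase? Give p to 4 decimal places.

ωT = 2.8724·0.365 = 1.048426; cosh(ωT) = 1.601823, sinh(ωT) = 1.251334
x(T) = p + (x₀−p)·cosh(ωT) + (ẋ₀/ω)·sinh(ωT) ⇒ p·(1 − cosh) = x(T) − x₀·cosh − (ẋ₀/ω)·sinh
numerator   = -0.2994 − (-0.0134)·1.601823 − (-0.2188/2.8724)·1.251334 = -0.182617
denominator = 1 − 1.601823 = -0.601823
p = -0.182617 / -0.601823 = 0.3034

p = 0.3034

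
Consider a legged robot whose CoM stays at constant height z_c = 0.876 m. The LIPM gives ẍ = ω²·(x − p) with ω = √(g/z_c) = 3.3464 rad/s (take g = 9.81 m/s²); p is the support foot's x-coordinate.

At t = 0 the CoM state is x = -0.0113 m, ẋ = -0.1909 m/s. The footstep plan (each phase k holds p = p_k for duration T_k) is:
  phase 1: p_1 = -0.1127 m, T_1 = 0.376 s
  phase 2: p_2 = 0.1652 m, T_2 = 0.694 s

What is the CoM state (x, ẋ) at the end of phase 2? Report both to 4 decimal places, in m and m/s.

x = -0.4674, ẋ = -2.0407

phase 1: p=-0.1127, T=0.376, ωT=1.258246, cosh=1.901698, sinh=1.617546; start (x,ẋ)=(-0.011300, -0.190900) → end (x,ẋ)=(-0.012143, 0.185840)
phase 2: p=0.1652, T=0.694, ωT=2.322402, cosh=5.149090, sinh=5.051052; start (x,ẋ)=(-0.012143, 0.185840) → end (x,ẋ)=(-0.467449, -2.040694)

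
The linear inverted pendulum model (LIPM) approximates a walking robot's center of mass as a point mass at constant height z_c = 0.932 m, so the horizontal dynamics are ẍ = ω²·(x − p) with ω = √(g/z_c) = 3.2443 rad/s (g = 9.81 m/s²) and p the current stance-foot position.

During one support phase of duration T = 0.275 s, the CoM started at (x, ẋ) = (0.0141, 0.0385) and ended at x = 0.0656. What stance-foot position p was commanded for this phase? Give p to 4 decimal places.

p = -0.0787

ωT = 3.2443·0.275 = 0.892183; cosh(ωT) = 1.425105, sinh(ωT) = 1.015345
x(T) = p + (x₀−p)·cosh(ωT) + (ẋ₀/ω)·sinh(ωT) ⇒ p·(1 − cosh) = x(T) − x₀·cosh − (ẋ₀/ω)·sinh
numerator   = 0.0656 − (0.0141)·1.425105 − (0.0385/3.2443)·1.015345 = 0.033457
denominator = 1 − 1.425105 = -0.425105
p = 0.033457 / -0.425105 = -0.0787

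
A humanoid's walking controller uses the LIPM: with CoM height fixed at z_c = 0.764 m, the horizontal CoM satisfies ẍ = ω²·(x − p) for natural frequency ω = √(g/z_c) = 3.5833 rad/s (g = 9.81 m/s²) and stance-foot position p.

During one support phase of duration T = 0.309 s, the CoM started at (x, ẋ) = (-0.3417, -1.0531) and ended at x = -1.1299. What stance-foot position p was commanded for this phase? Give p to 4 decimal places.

ωT = 3.5833·0.309 = 1.107240; cosh(ωT) = 1.678232, sinh(ωT) = 1.347762
x(T) = p + (x₀−p)·cosh(ωT) + (ẋ₀/ω)·sinh(ωT) ⇒ p·(1 − cosh) = x(T) − x₀·cosh − (ẋ₀/ω)·sinh
numerator   = -1.1299 − (-0.3417)·1.678232 − (-1.0531/3.5833)·1.347762 = -0.160353
denominator = 1 − 1.678232 = -0.678232
p = -0.160353 / -0.678232 = 0.2364

p = 0.2364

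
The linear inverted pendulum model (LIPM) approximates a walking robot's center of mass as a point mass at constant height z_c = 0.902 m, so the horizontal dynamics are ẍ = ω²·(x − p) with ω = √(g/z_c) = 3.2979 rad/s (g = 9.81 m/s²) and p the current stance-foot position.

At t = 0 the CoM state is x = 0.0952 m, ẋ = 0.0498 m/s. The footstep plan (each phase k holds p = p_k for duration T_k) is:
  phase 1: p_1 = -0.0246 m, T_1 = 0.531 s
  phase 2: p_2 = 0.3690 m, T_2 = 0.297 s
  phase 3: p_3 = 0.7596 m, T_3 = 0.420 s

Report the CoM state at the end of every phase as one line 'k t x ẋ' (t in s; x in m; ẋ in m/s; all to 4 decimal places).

1 0.5310 0.3731 1.2516
2 0.8280 0.8093 1.9170
3 1.2480 1.9536 4.3765

phase 1: p=-0.0246, T=0.531, ωT=1.751185, cosh=2.967497, sinh=2.793929; start (x,ẋ)=(0.095200, 0.049800) → end (x,ẋ)=(0.373096, 1.251630)
phase 2: p=0.3690, T=0.297, ωT=0.979476, cosh=1.519284, sinh=1.143777; start (x,ẋ)=(0.373096, 1.251630) → end (x,ẋ)=(0.809313, 1.917032)
phase 3: p=0.7596, T=0.420, ωT=1.385118, cosh=2.122796, sinh=1.872502; start (x,ẋ)=(0.809313, 1.917032) → end (x,ẋ)=(1.953594, 4.376461)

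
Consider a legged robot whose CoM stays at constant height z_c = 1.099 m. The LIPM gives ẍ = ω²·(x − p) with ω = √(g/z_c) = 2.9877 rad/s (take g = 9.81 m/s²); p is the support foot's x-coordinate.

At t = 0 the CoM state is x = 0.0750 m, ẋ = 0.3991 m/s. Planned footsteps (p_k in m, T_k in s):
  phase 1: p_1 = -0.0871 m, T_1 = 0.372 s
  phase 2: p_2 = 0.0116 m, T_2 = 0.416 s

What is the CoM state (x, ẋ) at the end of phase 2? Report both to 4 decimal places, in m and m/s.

phase 1: p=-0.0871, T=0.372, ωT=1.111424, cosh=1.683887, sinh=1.354797; start (x,ẋ)=(0.075000, 0.399100) → end (x,ẋ)=(0.366833, 1.328176)
phase 2: p=0.0116, T=0.416, ωT=1.242883, cosh=1.877071, sinh=1.588520; start (x,ẋ)=(0.366833, 1.328176) → end (x,ẋ)=(1.384571, 4.179024)

x = 1.3846, ẋ = 4.1790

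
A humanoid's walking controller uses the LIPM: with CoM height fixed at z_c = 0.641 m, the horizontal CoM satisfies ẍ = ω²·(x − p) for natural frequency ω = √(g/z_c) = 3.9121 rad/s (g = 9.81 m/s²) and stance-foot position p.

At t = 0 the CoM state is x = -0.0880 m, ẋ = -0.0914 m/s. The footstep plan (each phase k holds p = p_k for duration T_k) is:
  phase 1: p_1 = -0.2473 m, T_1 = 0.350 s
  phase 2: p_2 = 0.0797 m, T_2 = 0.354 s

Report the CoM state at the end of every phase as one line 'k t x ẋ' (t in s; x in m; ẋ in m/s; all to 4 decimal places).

1 0.3500 0.0432 0.9547
2 0.7040 0.4591 1.7590

phase 1: p=-0.2473, T=0.350, ωT=1.369235, cosh=2.093321, sinh=1.839020; start (x,ẋ)=(-0.088000, -0.091400) → end (x,ẋ)=(0.043200, 0.954743)
phase 2: p=0.0797, T=0.354, ωT=1.384883, cosh=2.122357, sinh=1.872004; start (x,ẋ)=(0.043200, 0.954743) → end (x,ẋ)=(0.459095, 1.759001)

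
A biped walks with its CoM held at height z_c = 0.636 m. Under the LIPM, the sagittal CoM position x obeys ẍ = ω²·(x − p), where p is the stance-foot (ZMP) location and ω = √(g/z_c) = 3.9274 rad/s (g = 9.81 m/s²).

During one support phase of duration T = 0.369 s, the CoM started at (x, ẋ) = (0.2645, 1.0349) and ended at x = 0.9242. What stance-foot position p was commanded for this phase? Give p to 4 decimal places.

p = 0.1608

ωT = 3.9274·0.369 = 1.449211; cosh(ωT) = 2.247253, sinh(ωT) = 2.012498
x(T) = p + (x₀−p)·cosh(ωT) + (ẋ₀/ω)·sinh(ωT) ⇒ p·(1 − cosh) = x(T) − x₀·cosh − (ẋ₀/ω)·sinh
numerator   = 0.9242 − (0.2645)·2.247253 − (1.0349/3.9274)·2.012498 = -0.200507
denominator = 1 − 2.247253 = -1.247253
p = -0.200507 / -1.247253 = 0.1608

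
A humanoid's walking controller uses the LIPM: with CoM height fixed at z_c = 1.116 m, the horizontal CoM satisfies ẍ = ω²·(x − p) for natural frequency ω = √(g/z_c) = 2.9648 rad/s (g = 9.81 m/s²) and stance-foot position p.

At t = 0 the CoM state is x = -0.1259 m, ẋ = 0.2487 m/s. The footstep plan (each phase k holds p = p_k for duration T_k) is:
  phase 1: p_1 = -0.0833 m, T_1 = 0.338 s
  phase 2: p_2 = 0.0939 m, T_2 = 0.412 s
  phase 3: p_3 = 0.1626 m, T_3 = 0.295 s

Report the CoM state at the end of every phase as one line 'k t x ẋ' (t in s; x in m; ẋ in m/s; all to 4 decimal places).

1 0.3380 -0.0503 0.2355
2 0.7500 -0.0489 -0.2278
3 1.0450 -0.2112 -0.9417

phase 1: p=-0.0833, T=0.338, ωT=1.002102, cosh=1.545555, sinh=1.178448; start (x,ẋ)=(-0.125900, 0.248700) → end (x,ẋ)=(-0.050287, 0.235541)
phase 2: p=0.0939, T=0.412, ωT=1.221498, cosh=1.843526, sinh=1.548738; start (x,ẋ)=(-0.050287, 0.235541) → end (x,ẋ)=(-0.048873, -0.227839)
phase 3: p=0.1626, T=0.295, ωT=0.874616, cosh=1.407488, sinh=0.990466; start (x,ẋ)=(-0.048873, -0.227839) → end (x,ẋ)=(-0.211161, -0.941677)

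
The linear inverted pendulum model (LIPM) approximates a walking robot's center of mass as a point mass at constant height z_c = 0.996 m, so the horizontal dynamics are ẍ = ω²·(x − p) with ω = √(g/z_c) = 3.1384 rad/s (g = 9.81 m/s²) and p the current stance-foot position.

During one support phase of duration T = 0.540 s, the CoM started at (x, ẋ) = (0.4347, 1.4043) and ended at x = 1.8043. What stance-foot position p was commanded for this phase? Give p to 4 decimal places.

p = 0.3286

ωT = 3.1384·0.540 = 1.694736; cosh(ωT) = 2.814428, sinh(ωT) = 2.630780
x(T) = p + (x₀−p)·cosh(ωT) + (ẋ₀/ω)·sinh(ωT) ⇒ p·(1 − cosh) = x(T) − x₀·cosh − (ẋ₀/ω)·sinh
numerator   = 1.8043 − (0.4347)·2.814428 − (1.4043/3.1384)·2.630780 = -0.596294
denominator = 1 − 2.814428 = -1.814428
p = -0.596294 / -1.814428 = 0.3286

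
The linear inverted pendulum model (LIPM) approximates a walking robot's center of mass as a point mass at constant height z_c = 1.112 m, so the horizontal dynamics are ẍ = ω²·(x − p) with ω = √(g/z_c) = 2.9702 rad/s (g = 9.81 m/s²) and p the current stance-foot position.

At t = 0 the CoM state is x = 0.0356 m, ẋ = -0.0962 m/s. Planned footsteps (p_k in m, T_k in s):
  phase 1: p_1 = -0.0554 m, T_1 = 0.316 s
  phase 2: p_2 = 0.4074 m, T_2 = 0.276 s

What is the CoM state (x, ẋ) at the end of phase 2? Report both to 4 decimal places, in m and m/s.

x = -0.0391, ẋ = -0.7839

phase 1: p=-0.0554, T=0.316, ωT=0.938583, cosh=1.473769, sinh=1.082588; start (x,ẋ)=(0.035600, -0.096200) → end (x,ẋ)=(0.043650, 0.150834)
phase 2: p=0.4074, T=0.276, ωT=0.819775, cosh=1.355260, sinh=0.914729; start (x,ẋ)=(0.043650, 0.150834) → end (x,ẋ)=(-0.039124, -0.783864)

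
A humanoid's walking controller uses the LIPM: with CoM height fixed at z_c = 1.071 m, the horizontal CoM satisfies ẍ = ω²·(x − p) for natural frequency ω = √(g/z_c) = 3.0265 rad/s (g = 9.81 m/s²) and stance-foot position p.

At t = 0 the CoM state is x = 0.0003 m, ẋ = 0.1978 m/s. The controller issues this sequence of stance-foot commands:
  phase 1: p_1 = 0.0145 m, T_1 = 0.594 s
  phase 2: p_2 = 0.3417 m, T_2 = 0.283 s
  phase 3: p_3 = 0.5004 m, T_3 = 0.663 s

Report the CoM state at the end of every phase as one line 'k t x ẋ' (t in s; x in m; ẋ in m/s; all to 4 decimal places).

1 0.5940 0.1623 0.4872
2 0.8770 0.2477 0.1531
3 1.5400 -0.2715 -2.2128

phase 1: p=0.0145, T=0.594, ωT=1.797741, cosh=3.100835, sinh=2.935162; start (x,ẋ)=(0.000300, 0.197800) → end (x,ẋ)=(0.162299, 0.487203)
phase 2: p=0.3417, T=0.283, ωT=0.856499, cosh=1.389774, sinh=0.965128; start (x,ẋ)=(0.162299, 0.487203) → end (x,ẋ)=(0.247738, 0.153077)
phase 3: p=0.5004, T=0.663, ωT=2.006569, cosh=3.786104, sinh=3.651655; start (x,ẋ)=(0.247738, 0.153077) → end (x,ẋ)=(-0.271508, -2.212786)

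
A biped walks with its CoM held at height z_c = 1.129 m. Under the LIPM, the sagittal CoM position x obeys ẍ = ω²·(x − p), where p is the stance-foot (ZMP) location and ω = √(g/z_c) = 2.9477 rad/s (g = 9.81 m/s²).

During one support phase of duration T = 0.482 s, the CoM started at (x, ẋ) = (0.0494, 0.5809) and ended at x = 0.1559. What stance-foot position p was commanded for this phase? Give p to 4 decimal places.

p = 0.2826

ωT = 2.9477·0.482 = 1.420791; cosh(ωT) = 2.190959, sinh(ωT) = 1.949437
x(T) = p + (x₀−p)·cosh(ωT) + (ẋ₀/ω)·sinh(ωT) ⇒ p·(1 − cosh) = x(T) − x₀·cosh − (ẋ₀/ω)·sinh
numerator   = 0.1559 − (0.0494)·2.190959 − (0.5809/2.9477)·1.949437 = -0.336507
denominator = 1 − 2.190959 = -1.190959
p = -0.336507 / -1.190959 = 0.2826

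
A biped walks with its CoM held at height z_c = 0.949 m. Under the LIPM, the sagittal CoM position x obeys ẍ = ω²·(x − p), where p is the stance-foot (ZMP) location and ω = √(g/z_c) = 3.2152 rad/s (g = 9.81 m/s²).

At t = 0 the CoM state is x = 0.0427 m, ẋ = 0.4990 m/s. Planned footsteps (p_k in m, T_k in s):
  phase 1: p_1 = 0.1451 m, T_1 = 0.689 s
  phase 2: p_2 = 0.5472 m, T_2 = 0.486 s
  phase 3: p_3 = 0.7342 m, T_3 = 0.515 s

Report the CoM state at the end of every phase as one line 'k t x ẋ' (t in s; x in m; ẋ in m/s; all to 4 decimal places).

phase 1: p=0.1451, T=0.689, ωT=2.215273, cosh=4.636516, sinh=4.527392; start (x,ẋ)=(0.042700, 0.499000) → end (x,ẋ)=(0.372973, 0.823039)
phase 2: p=0.5472, T=0.486, ωT=1.562587, cosh=2.490371, sinh=2.280778; start (x,ẋ)=(0.372973, 0.823039) → end (x,ẋ)=(0.697153, 0.772041)
phase 3: p=0.7342, T=0.515, ωT=1.655828, cosh=2.714174, sinh=2.523240; start (x,ẋ)=(0.697153, 0.772041) → end (x,ẋ)=(1.239535, 1.794903)

1 0.6890 0.3730 0.8230
2 1.1750 0.6972 0.7720
3 1.6900 1.2395 1.7949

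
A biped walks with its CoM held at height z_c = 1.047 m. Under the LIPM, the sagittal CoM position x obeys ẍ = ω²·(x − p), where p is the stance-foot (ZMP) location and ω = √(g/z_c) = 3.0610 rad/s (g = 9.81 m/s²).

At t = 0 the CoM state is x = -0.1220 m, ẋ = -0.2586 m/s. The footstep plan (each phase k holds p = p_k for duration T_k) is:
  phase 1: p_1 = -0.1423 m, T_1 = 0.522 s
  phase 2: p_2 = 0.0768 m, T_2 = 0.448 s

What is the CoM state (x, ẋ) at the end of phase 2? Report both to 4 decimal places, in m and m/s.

phase 1: p=-0.1423, T=0.522, ωT=1.597842, cosh=2.572344, sinh=2.370011; start (x,ẋ)=(-0.122000, -0.258600) → end (x,ẋ)=(-0.290305, -0.517940)
phase 2: p=0.0768, T=0.448, ωT=1.371328, cosh=2.097175, sinh=1.843405; start (x,ẋ)=(-0.290305, -0.517940) → end (x,ẋ)=(-1.004999, -3.157661)

x = -1.0050, ẋ = -3.1577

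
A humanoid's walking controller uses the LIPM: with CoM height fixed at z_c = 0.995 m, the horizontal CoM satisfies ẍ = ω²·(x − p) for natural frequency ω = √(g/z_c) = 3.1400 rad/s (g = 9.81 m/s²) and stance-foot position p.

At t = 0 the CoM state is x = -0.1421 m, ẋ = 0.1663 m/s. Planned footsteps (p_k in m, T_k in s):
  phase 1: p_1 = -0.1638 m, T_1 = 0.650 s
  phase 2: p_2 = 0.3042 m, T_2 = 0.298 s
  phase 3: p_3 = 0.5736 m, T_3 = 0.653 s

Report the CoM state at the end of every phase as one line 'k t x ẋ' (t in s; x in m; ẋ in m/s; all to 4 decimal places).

1 0.6500 0.1216 0.9088
2 0.9480 0.3477 0.7180
3 1.6010 0.5551 0.1255

phase 1: p=-0.1638, T=0.650, ωT=2.041000, cosh=3.914101, sinh=3.784202; start (x,ẋ)=(-0.142100, 0.166300) → end (x,ẋ)=(0.121554, 0.908763)
phase 2: p=0.3042, T=0.298, ωT=0.935720, cosh=1.470676, sinh=1.078372; start (x,ẋ)=(0.121554, 0.908763) → end (x,ẋ)=(0.347684, 0.718040)
phase 3: p=0.5736, T=0.653, ωT=2.050420, cosh=3.949923, sinh=3.821242; start (x,ẋ)=(0.347684, 0.718040) → end (x,ẋ)=(0.555074, 0.125509)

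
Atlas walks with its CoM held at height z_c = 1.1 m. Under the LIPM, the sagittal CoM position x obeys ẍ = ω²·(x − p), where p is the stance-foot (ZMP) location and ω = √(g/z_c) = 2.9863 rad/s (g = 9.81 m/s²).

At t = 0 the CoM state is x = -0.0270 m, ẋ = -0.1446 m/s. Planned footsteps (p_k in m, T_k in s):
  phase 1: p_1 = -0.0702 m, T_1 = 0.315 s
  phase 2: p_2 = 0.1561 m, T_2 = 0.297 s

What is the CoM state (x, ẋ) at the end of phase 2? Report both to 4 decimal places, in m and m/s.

phase 1: p=-0.0702, T=0.315, ωT=0.940685, cosh=1.476047, sinh=1.085687; start (x,ẋ)=(-0.027000, -0.144600) → end (x,ẋ)=(-0.059005, -0.073374)
phase 2: p=0.1561, T=0.297, ωT=0.886931, cosh=1.419793, sinh=1.007875; start (x,ẋ)=(-0.059005, -0.073374) → end (x,ẋ)=(-0.174068, -0.751602)

x = -0.1741, ẋ = -0.7516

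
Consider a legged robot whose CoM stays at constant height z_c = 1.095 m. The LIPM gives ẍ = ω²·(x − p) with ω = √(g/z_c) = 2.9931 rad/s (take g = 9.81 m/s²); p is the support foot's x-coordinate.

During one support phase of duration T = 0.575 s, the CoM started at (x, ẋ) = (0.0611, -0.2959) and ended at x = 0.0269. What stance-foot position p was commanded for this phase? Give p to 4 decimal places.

p = -0.0627

ωT = 2.9931·0.575 = 1.721032; cosh(ωT) = 2.884589, sinh(ωT) = 2.705708
x(T) = p + (x₀−p)·cosh(ωT) + (ẋ₀/ω)·sinh(ωT) ⇒ p·(1 − cosh) = x(T) − x₀·cosh − (ẋ₀/ω)·sinh
numerator   = 0.0269 − (0.0611)·2.884589 − (-0.2959/2.9931)·2.705708 = 0.118140
denominator = 1 − 2.884589 = -1.884589
p = 0.118140 / -1.884589 = -0.0627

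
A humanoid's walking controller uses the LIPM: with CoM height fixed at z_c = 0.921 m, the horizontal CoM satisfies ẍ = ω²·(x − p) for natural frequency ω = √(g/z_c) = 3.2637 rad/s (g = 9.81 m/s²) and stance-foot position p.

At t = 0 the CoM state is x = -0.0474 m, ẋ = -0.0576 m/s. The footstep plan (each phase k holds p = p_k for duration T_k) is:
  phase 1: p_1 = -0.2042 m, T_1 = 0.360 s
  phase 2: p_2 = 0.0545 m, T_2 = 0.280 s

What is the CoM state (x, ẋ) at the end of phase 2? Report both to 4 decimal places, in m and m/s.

x = 0.2527, ẋ = 0.9148

phase 1: p=-0.2042, T=0.360, ωT=1.174932, cosh=1.773381, sinh=1.464541; start (x,ẋ)=(-0.047400, -0.057600) → end (x,ẋ)=(0.048019, 0.647330)
phase 2: p=0.0545, T=0.280, ωT=0.913836, cosh=1.447427, sinh=1.046444; start (x,ẋ)=(0.048019, 0.647330) → end (x,ẋ)=(0.252673, 0.914828)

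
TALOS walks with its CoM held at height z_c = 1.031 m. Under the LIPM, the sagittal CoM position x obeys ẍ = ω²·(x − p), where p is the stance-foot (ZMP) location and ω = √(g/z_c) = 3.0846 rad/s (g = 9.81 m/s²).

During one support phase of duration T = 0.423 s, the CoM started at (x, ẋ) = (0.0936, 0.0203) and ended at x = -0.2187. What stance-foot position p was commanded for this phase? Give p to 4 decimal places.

ωT = 3.0846·0.423 = 1.304786; cosh(ωT) = 1.979065, sinh(ωT) = 1.707834
x(T) = p + (x₀−p)·cosh(ωT) + (ẋ₀/ω)·sinh(ωT) ⇒ p·(1 − cosh) = x(T) − x₀·cosh − (ẋ₀/ω)·sinh
numerator   = -0.2187 − (0.0936)·1.979065 − (0.0203/3.0846)·1.707834 = -0.415180
denominator = 1 − 1.979065 = -0.979065
p = -0.415180 / -0.979065 = 0.4241

p = 0.4241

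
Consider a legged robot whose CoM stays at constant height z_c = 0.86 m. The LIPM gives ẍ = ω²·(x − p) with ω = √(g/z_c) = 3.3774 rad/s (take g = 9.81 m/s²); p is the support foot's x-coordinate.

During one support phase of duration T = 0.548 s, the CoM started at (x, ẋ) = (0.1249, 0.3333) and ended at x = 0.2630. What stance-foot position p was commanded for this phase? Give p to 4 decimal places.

p = 0.1993

ωT = 3.3774·0.548 = 1.850815; cosh(ωT) = 3.261058, sinh(ωT) = 3.103949
x(T) = p + (x₀−p)·cosh(ωT) + (ẋ₀/ω)·sinh(ωT) ⇒ p·(1 − cosh) = x(T) − x₀·cosh − (ẋ₀/ω)·sinh
numerator   = 0.2630 − (0.1249)·3.261058 − (0.3333/3.3774)·3.103949 = -0.450620
denominator = 1 − 3.261058 = -2.261058
p = -0.450620 / -2.261058 = 0.1993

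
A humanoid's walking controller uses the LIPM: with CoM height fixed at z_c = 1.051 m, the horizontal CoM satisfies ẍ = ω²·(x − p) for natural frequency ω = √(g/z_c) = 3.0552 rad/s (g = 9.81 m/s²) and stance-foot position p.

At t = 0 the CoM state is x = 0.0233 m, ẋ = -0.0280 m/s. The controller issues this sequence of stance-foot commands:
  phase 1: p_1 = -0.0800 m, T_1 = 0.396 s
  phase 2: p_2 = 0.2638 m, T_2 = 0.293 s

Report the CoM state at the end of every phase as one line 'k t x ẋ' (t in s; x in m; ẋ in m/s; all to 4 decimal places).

1 0.3960 0.0946 0.4309
2 0.6890 0.1660 0.0883

phase 1: p=-0.0800, T=0.396, ωT=1.209859, cosh=1.825626, sinh=1.527387; start (x,ẋ)=(0.023300, -0.028000) → end (x,ẋ)=(0.094589, 0.430929)
phase 2: p=0.2638, T=0.293, ωT=0.895174, cosh=1.428149, sinh=1.019612; start (x,ẋ)=(0.094589, 0.430929) → end (x,ẋ)=(0.165956, 0.088319)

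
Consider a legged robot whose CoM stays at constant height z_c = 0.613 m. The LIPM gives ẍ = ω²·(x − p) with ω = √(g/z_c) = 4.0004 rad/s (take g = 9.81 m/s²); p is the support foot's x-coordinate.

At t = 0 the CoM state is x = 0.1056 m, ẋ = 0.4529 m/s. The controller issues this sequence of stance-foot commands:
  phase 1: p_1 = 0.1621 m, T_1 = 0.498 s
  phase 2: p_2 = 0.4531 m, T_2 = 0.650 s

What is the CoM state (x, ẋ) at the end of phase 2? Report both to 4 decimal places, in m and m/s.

x = 1.2818, ẋ = 3.4085

phase 1: p=0.1621, T=0.498, ωT=1.992199, cosh=3.734017, sinh=3.597622; start (x,ẋ)=(0.105600, 0.452900) → end (x,ẋ)=(0.358428, 0.877993)
phase 2: p=0.4531, T=0.650, ωT=2.600260, cosh=6.770747, sinh=6.696492; start (x,ẋ)=(0.358428, 0.877993) → end (x,ẋ)=(1.281821, 3.408532)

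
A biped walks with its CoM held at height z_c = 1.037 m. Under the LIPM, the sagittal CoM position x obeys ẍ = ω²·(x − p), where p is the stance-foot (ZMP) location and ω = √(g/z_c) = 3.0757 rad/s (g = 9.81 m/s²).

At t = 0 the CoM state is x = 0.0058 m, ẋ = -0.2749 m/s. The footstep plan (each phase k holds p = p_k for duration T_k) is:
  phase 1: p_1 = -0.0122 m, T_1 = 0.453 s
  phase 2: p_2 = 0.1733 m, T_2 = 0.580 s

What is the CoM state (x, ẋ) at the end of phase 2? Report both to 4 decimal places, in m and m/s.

x = -1.2480, ẋ = -4.2894

phase 1: p=-0.0122, T=0.453, ωT=1.393292, cosh=2.138173, sinh=1.889916; start (x,ẋ)=(0.005800, -0.274900) → end (x,ẋ)=(-0.142630, -0.483153)
phase 2: p=0.1733, T=0.580, ωT=1.783906, cosh=3.060522, sinh=2.892542; start (x,ẋ)=(-0.142630, -0.483153) → end (x,ẋ)=(-1.247992, -4.289399)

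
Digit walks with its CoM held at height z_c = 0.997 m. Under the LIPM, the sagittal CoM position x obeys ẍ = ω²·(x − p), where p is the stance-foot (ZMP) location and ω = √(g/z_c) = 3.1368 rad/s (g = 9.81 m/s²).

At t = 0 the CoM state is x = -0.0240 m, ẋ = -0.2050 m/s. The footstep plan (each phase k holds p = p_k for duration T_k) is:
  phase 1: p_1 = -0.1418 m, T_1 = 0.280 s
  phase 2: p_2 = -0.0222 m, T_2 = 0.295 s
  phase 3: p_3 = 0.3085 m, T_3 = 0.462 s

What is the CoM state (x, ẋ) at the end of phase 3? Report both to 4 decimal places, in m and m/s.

phase 1: p=-0.1418, T=0.280, ωT=0.878304, cosh=1.411151, sinh=0.995664; start (x,ẋ)=(-0.024000, -0.205000) → end (x,ẋ)=(-0.040636, 0.078627)
phase 2: p=-0.0222, T=0.295, ωT=0.925356, cosh=1.459578, sinh=1.063188; start (x,ẋ)=(-0.040636, 0.078627) → end (x,ẋ)=(-0.022459, 0.053277)
phase 3: p=0.3085, T=0.462, ωT=1.449202, cosh=2.247235, sinh=2.012477; start (x,ẋ)=(-0.022459, 0.053277) → end (x,ẋ)=(-0.401063, -1.969535)

x = -0.4011, ẋ = -1.9695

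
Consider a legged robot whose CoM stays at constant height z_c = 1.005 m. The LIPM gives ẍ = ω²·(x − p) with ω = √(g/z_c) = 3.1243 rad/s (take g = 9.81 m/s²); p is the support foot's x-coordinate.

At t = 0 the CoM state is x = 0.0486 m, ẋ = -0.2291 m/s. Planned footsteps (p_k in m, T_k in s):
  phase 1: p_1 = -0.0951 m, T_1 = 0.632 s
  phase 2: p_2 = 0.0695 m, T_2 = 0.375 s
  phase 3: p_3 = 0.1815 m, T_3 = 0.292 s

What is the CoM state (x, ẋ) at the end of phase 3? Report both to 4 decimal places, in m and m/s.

x = 1.3866, ẋ = 3.9579

phase 1: p=-0.0951, T=0.632, ωT=1.974558, cosh=3.671127, sinh=3.532305; start (x,ẋ)=(0.048600, -0.229100) → end (x,ẋ)=(0.173423, 0.744815)
phase 2: p=0.0695, T=0.375, ωT=1.171612, cosh=1.768530, sinh=1.458663; start (x,ẋ)=(0.173423, 0.744815) → end (x,ẋ)=(0.601027, 1.790834)
phase 3: p=0.1815, T=0.292, ωT=0.912296, cosh=1.445817, sinh=1.044215; start (x,ẋ)=(0.601027, 1.790834) → end (x,ẋ)=(1.386599, 3.957901)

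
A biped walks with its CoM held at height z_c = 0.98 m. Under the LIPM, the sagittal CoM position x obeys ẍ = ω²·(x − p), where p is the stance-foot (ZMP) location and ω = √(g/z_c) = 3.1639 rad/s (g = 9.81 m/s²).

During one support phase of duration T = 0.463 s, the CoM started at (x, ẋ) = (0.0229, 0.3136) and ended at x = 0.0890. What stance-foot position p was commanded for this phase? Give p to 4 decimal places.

p = 0.1299

ωT = 3.1639·0.463 = 1.464886; cosh(ωT) = 2.279077, sinh(ωT) = 2.047972
x(T) = p + (x₀−p)·cosh(ωT) + (ẋ₀/ω)·sinh(ωT) ⇒ p·(1 − cosh) = x(T) − x₀·cosh − (ẋ₀/ω)·sinh
numerator   = 0.0890 − (0.0229)·2.279077 − (0.3136/3.1639)·2.047972 = -0.166182
denominator = 1 − 2.279077 = -1.279077
p = -0.166182 / -1.279077 = 0.1299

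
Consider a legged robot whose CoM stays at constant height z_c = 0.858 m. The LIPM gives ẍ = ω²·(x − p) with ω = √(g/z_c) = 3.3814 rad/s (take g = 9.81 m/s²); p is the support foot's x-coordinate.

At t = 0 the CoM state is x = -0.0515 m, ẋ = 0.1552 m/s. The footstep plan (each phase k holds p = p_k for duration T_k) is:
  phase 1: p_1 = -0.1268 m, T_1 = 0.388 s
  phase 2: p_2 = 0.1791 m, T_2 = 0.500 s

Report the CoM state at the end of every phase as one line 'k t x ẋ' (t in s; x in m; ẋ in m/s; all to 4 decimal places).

1 0.3880 0.1022 0.7476
2 0.8880 0.5426 1.4148

phase 1: p=-0.1268, T=0.388, ωT=1.311983, cosh=1.991408, sinh=1.722123; start (x,ẋ)=(-0.051500, 0.155200) → end (x,ẋ)=(0.102195, 0.747552)
phase 2: p=0.1791, T=0.500, ωT=1.690700, cosh=2.803833, sinh=2.619443; start (x,ẋ)=(0.102195, 0.747552) → end (x,ẋ)=(0.542573, 1.414838)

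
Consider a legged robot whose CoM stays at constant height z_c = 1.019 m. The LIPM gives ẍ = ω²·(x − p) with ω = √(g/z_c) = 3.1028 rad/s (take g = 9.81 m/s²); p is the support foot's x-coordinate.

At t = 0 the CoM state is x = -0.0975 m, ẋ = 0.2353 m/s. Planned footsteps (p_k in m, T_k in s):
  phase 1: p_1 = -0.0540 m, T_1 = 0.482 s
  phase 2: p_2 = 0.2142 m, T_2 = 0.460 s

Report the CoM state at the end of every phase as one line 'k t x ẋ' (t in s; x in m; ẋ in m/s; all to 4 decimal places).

1 0.4820 0.0048 0.2653
2 0.9420 -0.0794 -0.6914

phase 1: p=-0.0540, T=0.482, ωT=1.495550, cosh=2.342957, sinh=2.118831; start (x,ẋ)=(-0.097500, 0.235300) → end (x,ẋ)=(0.004762, 0.265315)
phase 2: p=0.2142, T=0.460, ωT=1.427288, cosh=2.203670, sinh=1.963712; start (x,ẋ)=(0.004762, 0.265315) → end (x,ẋ)=(-0.079418, -0.691437)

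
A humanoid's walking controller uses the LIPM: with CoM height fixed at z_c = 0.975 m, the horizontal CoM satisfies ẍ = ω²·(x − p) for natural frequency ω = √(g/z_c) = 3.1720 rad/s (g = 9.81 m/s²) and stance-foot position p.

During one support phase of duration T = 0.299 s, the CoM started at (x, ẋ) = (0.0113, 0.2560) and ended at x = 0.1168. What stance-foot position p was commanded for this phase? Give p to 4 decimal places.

ωT = 3.1720·0.299 = 0.948428; cosh(ωT) = 1.484499, sinh(ωT) = 1.097149
x(T) = p + (x₀−p)·cosh(ωT) + (ẋ₀/ω)·sinh(ωT) ⇒ p·(1 − cosh) = x(T) − x₀·cosh − (ẋ₀/ω)·sinh
numerator   = 0.1168 − (0.0113)·1.484499 − (0.2560/3.1720)·1.097149 = 0.011478
denominator = 1 − 1.484499 = -0.484499
p = 0.011478 / -0.484499 = -0.0237

p = -0.0237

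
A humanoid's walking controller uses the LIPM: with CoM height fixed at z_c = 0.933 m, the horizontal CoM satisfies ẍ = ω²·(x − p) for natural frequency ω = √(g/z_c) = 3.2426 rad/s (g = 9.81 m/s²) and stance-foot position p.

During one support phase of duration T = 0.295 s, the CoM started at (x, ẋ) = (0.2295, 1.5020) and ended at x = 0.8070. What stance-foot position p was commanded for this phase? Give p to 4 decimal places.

p = 0.1005

ωT = 3.2426·0.295 = 0.956567; cosh(ωT) = 1.493478, sinh(ωT) = 1.109268
x(T) = p + (x₀−p)·cosh(ωT) + (ẋ₀/ω)·sinh(ωT) ⇒ p·(1 − cosh) = x(T) − x₀·cosh − (ẋ₀/ω)·sinh
numerator   = 0.8070 − (0.2295)·1.493478 − (1.5020/3.2426)·1.109268 = -0.049576
denominator = 1 − 1.493478 = -0.493478
p = -0.049576 / -0.493478 = 0.1005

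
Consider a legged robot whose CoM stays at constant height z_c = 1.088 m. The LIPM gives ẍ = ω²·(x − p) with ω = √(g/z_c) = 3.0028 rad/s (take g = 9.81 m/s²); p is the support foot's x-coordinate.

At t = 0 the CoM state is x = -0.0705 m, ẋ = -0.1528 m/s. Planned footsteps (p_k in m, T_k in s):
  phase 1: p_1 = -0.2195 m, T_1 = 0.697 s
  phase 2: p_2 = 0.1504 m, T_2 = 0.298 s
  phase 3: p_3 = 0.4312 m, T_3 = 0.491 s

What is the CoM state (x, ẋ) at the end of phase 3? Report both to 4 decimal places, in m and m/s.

phase 1: p=-0.2195, T=0.697, ωT=2.092952, cosh=4.116068, sinh=3.992746; start (x,ẋ)=(-0.070500, -0.152800) → end (x,ẋ)=(0.190620, 1.157488)
phase 2: p=0.1504, T=0.298, ωT=0.894834, cosh=1.427803, sinh=1.019128; start (x,ẋ)=(0.190620, 1.157488) → end (x,ẋ)=(0.600669, 1.775747)
phase 3: p=0.4312, T=0.491, ωT=1.474375, cosh=2.298613, sinh=2.069691; start (x,ẋ)=(0.600669, 1.775747) → end (x,ẋ)=(2.044683, 5.134981)

x = 2.0447, ẋ = 5.1350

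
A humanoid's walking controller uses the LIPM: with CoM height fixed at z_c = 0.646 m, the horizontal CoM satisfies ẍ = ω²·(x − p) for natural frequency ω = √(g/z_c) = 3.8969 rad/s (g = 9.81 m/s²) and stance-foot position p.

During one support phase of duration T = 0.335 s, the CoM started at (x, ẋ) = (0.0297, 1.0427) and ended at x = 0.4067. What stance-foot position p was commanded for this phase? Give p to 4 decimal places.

p = 0.1116

ωT = 3.8969·0.335 = 1.305462; cosh(ωT) = 1.980219, sinh(ωT) = 1.709172
x(T) = p + (x₀−p)·cosh(ωT) + (ẋ₀/ω)·sinh(ωT) ⇒ p·(1 − cosh) = x(T) − x₀·cosh − (ẋ₀/ω)·sinh
numerator   = 0.4067 − (0.0297)·1.980219 − (1.0427/3.8969)·1.709172 = -0.109438
denominator = 1 − 1.980219 = -0.980219
p = -0.109438 / -0.980219 = 0.1116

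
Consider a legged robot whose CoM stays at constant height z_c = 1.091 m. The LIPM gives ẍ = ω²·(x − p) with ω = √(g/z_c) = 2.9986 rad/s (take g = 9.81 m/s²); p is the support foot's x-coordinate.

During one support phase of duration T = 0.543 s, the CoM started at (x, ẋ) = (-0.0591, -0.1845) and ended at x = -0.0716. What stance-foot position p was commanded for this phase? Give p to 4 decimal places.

p = -0.1431

ωT = 2.9986·0.543 = 1.628240; cosh(ωT) = 2.645587, sinh(ωT) = 2.449312
x(T) = p + (x₀−p)·cosh(ωT) + (ẋ₀/ω)·sinh(ωT) ⇒ p·(1 − cosh) = x(T) − x₀·cosh − (ẋ₀/ω)·sinh
numerator   = -0.0716 − (-0.0591)·2.645587 − (-0.1845/2.9986)·2.449312 = 0.235457
denominator = 1 − 2.645587 = -1.645587
p = 0.235457 / -1.645587 = -0.1431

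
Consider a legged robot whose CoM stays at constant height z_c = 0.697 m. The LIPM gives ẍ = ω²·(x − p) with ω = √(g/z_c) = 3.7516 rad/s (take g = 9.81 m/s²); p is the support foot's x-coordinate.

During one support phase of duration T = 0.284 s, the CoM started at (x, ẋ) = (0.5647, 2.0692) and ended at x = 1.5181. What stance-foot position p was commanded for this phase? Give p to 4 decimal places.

ωT = 3.7516·0.284 = 1.065454; cosh(ωT) = 1.623364, sinh(ωT) = 1.278793
x(T) = p + (x₀−p)·cosh(ωT) + (ẋ₀/ω)·sinh(ωT) ⇒ p·(1 − cosh) = x(T) − x₀·cosh − (ẋ₀/ω)·sinh
numerator   = 1.5181 − (0.5647)·1.623364 − (2.0692/3.7516)·1.278793 = -0.103934
denominator = 1 − 1.623364 = -0.623364
p = -0.103934 / -0.623364 = 0.1667

p = 0.1667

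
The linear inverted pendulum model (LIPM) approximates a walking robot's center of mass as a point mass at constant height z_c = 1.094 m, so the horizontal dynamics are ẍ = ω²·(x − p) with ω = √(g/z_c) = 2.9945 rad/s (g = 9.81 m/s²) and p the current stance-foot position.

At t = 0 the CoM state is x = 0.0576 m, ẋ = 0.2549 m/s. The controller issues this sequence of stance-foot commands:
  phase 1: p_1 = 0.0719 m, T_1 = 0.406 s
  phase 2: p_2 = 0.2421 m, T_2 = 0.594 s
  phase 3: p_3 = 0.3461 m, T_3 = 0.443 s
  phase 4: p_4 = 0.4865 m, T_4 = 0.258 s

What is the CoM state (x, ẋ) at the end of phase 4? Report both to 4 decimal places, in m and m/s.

phase 1: p=0.0719, T=0.406, ωT=1.215767, cosh=1.834681, sinh=1.538199; start (x,ẋ)=(0.057600, 0.254900) → end (x,ẋ)=(0.176600, 0.401793)
phase 2: p=0.2421, T=0.594, ωT=1.778733, cosh=3.045600, sinh=2.876748; start (x,ẋ)=(0.176600, 0.401793) → end (x,ẋ)=(0.428605, 0.659452)
phase 3: p=0.3461, T=0.443, ωT=1.326564, cosh=2.016730, sinh=1.751342; start (x,ẋ)=(0.428605, 0.659452) → end (x,ẋ)=(0.898174, 1.762628)
phase 4: p=0.4865, T=0.258, ωT=0.772581, cosh=1.313584, sinh=0.851764; start (x,ẋ)=(0.898174, 1.762628) → end (x,ẋ)=(1.528634, 3.365376)

x = 1.5286, ẋ = 3.3654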